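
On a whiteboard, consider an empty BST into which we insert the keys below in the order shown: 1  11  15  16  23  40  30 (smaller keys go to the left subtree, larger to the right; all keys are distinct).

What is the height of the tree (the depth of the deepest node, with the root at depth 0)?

6

Insert 1: tree is empty, so 1 becomes the root.
Insert 11: 11 > 1 → go right. Place as right child of 1.
Insert 15: 15 > 1 → go right; 15 > 11 → go right. Place as right child of 11.
Insert 16: 16 > 1 → go right; 16 > 11 → go right; 16 > 15 → go right. Place as right child of 15.
Insert 23: 23 > 1 → go right; 23 > 11 → go right; 23 > 15 → go right; 23 > 16 → go right. Place as right child of 16.
Insert 40: 40 > 1 → go right; 40 > 11 → go right; 40 > 15 → go right; 40 > 16 → go right; 40 > 23 → go right. Place as right child of 23.
Insert 30: 30 > 1 → go right; 30 > 11 → go right; 30 > 15 → go right; 30 > 16 → go right; 30 > 23 → go right; 30 < 40 → go left. Place as left child of 40.

The deepest node is 30 at depth 6.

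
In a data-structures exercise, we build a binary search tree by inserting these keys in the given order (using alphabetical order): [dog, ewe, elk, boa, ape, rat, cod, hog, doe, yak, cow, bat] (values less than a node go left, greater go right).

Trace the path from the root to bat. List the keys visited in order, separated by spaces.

dog boa ape bat

dog: root
ewe: right child of dog (depth 1)
elk: left child of ewe (depth 2)
boa: left child of dog (depth 1)
ape: left child of boa (depth 2)
rat: right child of ewe (depth 2)
cod: right child of boa (depth 2)
hog: left child of rat (depth 3)
doe: right child of cod (depth 3)
yak: right child of rat (depth 3)
cow: left child of doe (depth 4)
bat: right child of ape (depth 3)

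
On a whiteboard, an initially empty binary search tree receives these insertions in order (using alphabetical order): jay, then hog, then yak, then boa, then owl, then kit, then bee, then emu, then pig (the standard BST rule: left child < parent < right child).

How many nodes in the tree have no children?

Insert jay: tree is empty, so jay becomes the root.
Insert hog: hog < jay → go left. Place as left child of jay.
Insert yak: yak > jay → go right. Place as right child of jay.
Insert boa: boa < jay → go left; boa < hog → go left. Place as left child of hog.
Insert owl: owl > jay → go right; owl < yak → go left. Place as left child of yak.
Insert kit: kit > jay → go right; kit < yak → go left; kit < owl → go left. Place as left child of owl.
Insert bee: bee < jay → go left; bee < hog → go left; bee < boa → go left. Place as left child of boa.
Insert emu: emu < jay → go left; emu < hog → go left; emu > boa → go right. Place as right child of boa.
Insert pig: pig > jay → go right; pig < yak → go left; pig > owl → go right. Place as right child of owl.

Leaves: bee, emu, kit, pig — 4 in total.

4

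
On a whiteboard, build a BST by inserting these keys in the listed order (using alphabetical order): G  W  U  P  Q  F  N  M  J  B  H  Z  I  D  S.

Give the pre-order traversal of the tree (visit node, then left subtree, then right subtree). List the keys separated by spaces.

G F B D W U P N M J H I Q S Z

Insert G: tree is empty, so G becomes the root.
Insert W: W > G → go right. Place as right child of G.
Insert U: U > G → go right; U < W → go left. Place as left child of W.
Insert P: P > G → go right; P < W → go left; P < U → go left. Place as left child of U.
Insert Q: Q > G → go right; Q < W → go left; Q < U → go left; Q > P → go right. Place as right child of P.
Insert F: F < G → go left. Place as left child of G.
Insert N: N > G → go right; N < W → go left; N < U → go left; N < P → go left. Place as left child of P.
Insert M: M > G → go right; M < W → go left; M < U → go left; M < P → go left; M < N → go left. Place as left child of N.
Insert J: J > G → go right; J < W → go left; J < U → go left; J < P → go left; J < N → go left; J < M → go left. Place as left child of M.
Insert B: B < G → go left; B < F → go left. Place as left child of F.
Insert H: H > G → go right; H < W → go left; H < U → go left; H < P → go left; H < N → go left; H < M → go left; H < J → go left. Place as left child of J.
Insert Z: Z > G → go right; Z > W → go right. Place as right child of W.
Insert I: I > G → go right; I < W → go left; I < U → go left; I < P → go left; I < N → go left; I < M → go left; I < J → go left; I > H → go right. Place as right child of H.
Insert D: D < G → go left; D < F → go left; D > B → go right. Place as right child of B.
Insert S: S > G → go right; S < W → go left; S < U → go left; S > P → go right; S > Q → go right. Place as right child of Q.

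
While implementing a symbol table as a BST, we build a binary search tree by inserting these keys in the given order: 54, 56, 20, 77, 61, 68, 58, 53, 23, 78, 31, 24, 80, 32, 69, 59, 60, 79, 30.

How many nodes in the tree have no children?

Resulting structure (node: left, right):
  54: L=20, R=56
  56: L=–, R=77
  20: L=–, R=53
  77: L=61, R=78
  61: L=58, R=68
  68: L=–, R=69
  58: L=–, R=59
  53: L=23, R=–
  23: L=–, R=31
  78: L=–, R=80
  31: L=24, R=32
  24: L=–, R=30
  80: L=79, R=–
  32: L=–, R=–
  69: L=–, R=–
  59: L=–, R=60
  60: L=–, R=–
  79: L=–, R=–
  30: L=–, R=–

Leaves: 30, 32, 60, 69, 79 — 5 in total.

5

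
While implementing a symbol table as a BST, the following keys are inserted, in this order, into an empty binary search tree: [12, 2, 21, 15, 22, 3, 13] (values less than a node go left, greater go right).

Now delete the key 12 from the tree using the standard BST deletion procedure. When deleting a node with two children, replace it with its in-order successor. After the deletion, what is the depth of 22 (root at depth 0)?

12: root
2: left child of 12 (depth 1)
21: right child of 12 (depth 1)
15: left child of 21 (depth 2)
22: right child of 21 (depth 2)
3: right child of 2 (depth 2)
13: left child of 15 (depth 3)

Delete 12 (two children — replace with in-order successor).
After deletion, path to 22: 13 → 21 → 22.

2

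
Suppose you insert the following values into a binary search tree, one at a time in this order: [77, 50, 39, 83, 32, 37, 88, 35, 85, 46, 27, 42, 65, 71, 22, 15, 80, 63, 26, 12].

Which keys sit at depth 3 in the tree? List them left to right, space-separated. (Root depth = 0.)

32 46 63 71 85

77: root
50: left child of 77 (depth 1)
39: left child of 50 (depth 2)
83: right child of 77 (depth 1)
32: left child of 39 (depth 3)
37: right child of 32 (depth 4)
88: right child of 83 (depth 2)
35: left child of 37 (depth 5)
85: left child of 88 (depth 3)
46: right child of 39 (depth 3)
27: left child of 32 (depth 4)
42: left child of 46 (depth 4)
65: right child of 50 (depth 2)
71: right child of 65 (depth 3)
22: left child of 27 (depth 5)
15: left child of 22 (depth 6)
80: left child of 83 (depth 2)
63: left child of 65 (depth 3)
26: right child of 22 (depth 6)
12: left child of 15 (depth 7)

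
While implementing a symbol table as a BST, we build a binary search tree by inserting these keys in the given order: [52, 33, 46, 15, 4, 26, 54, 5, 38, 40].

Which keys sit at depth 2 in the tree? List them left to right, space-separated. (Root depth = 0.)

52: root
33: left child of 52 (depth 1)
46: right child of 33 (depth 2)
15: left child of 33 (depth 2)
4: left child of 15 (depth 3)
26: right child of 15 (depth 3)
54: right child of 52 (depth 1)
5: right child of 4 (depth 4)
38: left child of 46 (depth 3)
40: right child of 38 (depth 4)

15 46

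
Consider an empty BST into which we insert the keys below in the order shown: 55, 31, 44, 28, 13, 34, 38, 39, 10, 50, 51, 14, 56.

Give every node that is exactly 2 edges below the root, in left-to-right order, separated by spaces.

28 44

Insert 55: tree is empty, so 55 becomes the root.
Insert 31: 31 < 55 → go left. Place as left child of 55.
Insert 44: 44 < 55 → go left; 44 > 31 → go right. Place as right child of 31.
Insert 28: 28 < 55 → go left; 28 < 31 → go left. Place as left child of 31.
Insert 13: 13 < 55 → go left; 13 < 31 → go left; 13 < 28 → go left. Place as left child of 28.
Insert 34: 34 < 55 → go left; 34 > 31 → go right; 34 < 44 → go left. Place as left child of 44.
Insert 38: 38 < 55 → go left; 38 > 31 → go right; 38 < 44 → go left; 38 > 34 → go right. Place as right child of 34.
Insert 39: 39 < 55 → go left; 39 > 31 → go right; 39 < 44 → go left; 39 > 34 → go right; 39 > 38 → go right. Place as right child of 38.
Insert 10: 10 < 55 → go left; 10 < 31 → go left; 10 < 28 → go left; 10 < 13 → go left. Place as left child of 13.
Insert 50: 50 < 55 → go left; 50 > 31 → go right; 50 > 44 → go right. Place as right child of 44.
Insert 51: 51 < 55 → go left; 51 > 31 → go right; 51 > 44 → go right; 51 > 50 → go right. Place as right child of 50.
Insert 14: 14 < 55 → go left; 14 < 31 → go left; 14 < 28 → go left; 14 > 13 → go right. Place as right child of 13.
Insert 56: 56 > 55 → go right. Place as right child of 55.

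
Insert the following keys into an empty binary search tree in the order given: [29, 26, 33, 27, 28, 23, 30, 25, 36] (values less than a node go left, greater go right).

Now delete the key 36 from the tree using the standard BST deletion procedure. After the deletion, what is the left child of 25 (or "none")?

none

Insert 29: tree is empty, so 29 becomes the root.
Insert 26: 26 < 29 → go left. Place as left child of 29.
Insert 33: 33 > 29 → go right. Place as right child of 29.
Insert 27: 27 < 29 → go left; 27 > 26 → go right. Place as right child of 26.
Insert 28: 28 < 29 → go left; 28 > 26 → go right; 28 > 27 → go right. Place as right child of 27.
Insert 23: 23 < 29 → go left; 23 < 26 → go left. Place as left child of 26.
Insert 30: 30 > 29 → go right; 30 < 33 → go left. Place as left child of 33.
Insert 25: 25 < 29 → go left; 25 < 26 → go left; 25 > 23 → go right. Place as right child of 23.
Insert 36: 36 > 29 → go right; 36 > 33 → go right. Place as right child of 33.

Delete 36 (at most one child — splice it out).
After deletion, 25's left child: none.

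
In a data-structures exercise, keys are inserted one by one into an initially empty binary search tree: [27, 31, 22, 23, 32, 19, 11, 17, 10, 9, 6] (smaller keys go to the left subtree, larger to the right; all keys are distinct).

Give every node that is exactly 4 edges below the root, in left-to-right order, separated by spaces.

10 17

Insert 27: tree is empty, so 27 becomes the root.
Insert 31: 31 > 27 → go right. Place as right child of 27.
Insert 22: 22 < 27 → go left. Place as left child of 27.
Insert 23: 23 < 27 → go left; 23 > 22 → go right. Place as right child of 22.
Insert 32: 32 > 27 → go right; 32 > 31 → go right. Place as right child of 31.
Insert 19: 19 < 27 → go left; 19 < 22 → go left. Place as left child of 22.
Insert 11: 11 < 27 → go left; 11 < 22 → go left; 11 < 19 → go left. Place as left child of 19.
Insert 17: 17 < 27 → go left; 17 < 22 → go left; 17 < 19 → go left; 17 > 11 → go right. Place as right child of 11.
Insert 10: 10 < 27 → go left; 10 < 22 → go left; 10 < 19 → go left; 10 < 11 → go left. Place as left child of 11.
Insert 9: 9 < 27 → go left; 9 < 22 → go left; 9 < 19 → go left; 9 < 11 → go left; 9 < 10 → go left. Place as left child of 10.
Insert 6: 6 < 27 → go left; 6 < 22 → go left; 6 < 19 → go left; 6 < 11 → go left; 6 < 10 → go left; 6 < 9 → go left. Place as left child of 9.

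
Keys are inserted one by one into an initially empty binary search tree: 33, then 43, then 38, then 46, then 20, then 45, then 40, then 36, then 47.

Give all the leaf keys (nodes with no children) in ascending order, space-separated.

20 36 40 45 47

Insert 33: tree is empty, so 33 becomes the root.
Insert 43: 43 > 33 → go right. Place as right child of 33.
Insert 38: 38 > 33 → go right; 38 < 43 → go left. Place as left child of 43.
Insert 46: 46 > 33 → go right; 46 > 43 → go right. Place as right child of 43.
Insert 20: 20 < 33 → go left. Place as left child of 33.
Insert 45: 45 > 33 → go right; 45 > 43 → go right; 45 < 46 → go left. Place as left child of 46.
Insert 40: 40 > 33 → go right; 40 < 43 → go left; 40 > 38 → go right. Place as right child of 38.
Insert 36: 36 > 33 → go right; 36 < 43 → go left; 36 < 38 → go left. Place as left child of 38.
Insert 47: 47 > 33 → go right; 47 > 43 → go right; 47 > 46 → go right. Place as right child of 46.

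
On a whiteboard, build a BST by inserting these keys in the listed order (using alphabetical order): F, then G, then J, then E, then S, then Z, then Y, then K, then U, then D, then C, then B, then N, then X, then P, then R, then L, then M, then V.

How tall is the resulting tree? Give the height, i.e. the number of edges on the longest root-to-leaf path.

8

Insert F: tree is empty, so F becomes the root.
Insert G: G > F → go right. Place as right child of F.
Insert J: J > F → go right; J > G → go right. Place as right child of G.
Insert E: E < F → go left. Place as left child of F.
Insert S: S > F → go right; S > G → go right; S > J → go right. Place as right child of J.
Insert Z: Z > F → go right; Z > G → go right; Z > J → go right; Z > S → go right. Place as right child of S.
Insert Y: Y > F → go right; Y > G → go right; Y > J → go right; Y > S → go right; Y < Z → go left. Place as left child of Z.
Insert K: K > F → go right; K > G → go right; K > J → go right; K < S → go left. Place as left child of S.
Insert U: U > F → go right; U > G → go right; U > J → go right; U > S → go right; U < Z → go left; U < Y → go left. Place as left child of Y.
Insert D: D < F → go left; D < E → go left. Place as left child of E.
Insert C: C < F → go left; C < E → go left; C < D → go left. Place as left child of D.
Insert B: B < F → go left; B < E → go left; B < D → go left; B < C → go left. Place as left child of C.
Insert N: N > F → go right; N > G → go right; N > J → go right; N < S → go left; N > K → go right. Place as right child of K.
Insert X: X > F → go right; X > G → go right; X > J → go right; X > S → go right; X < Z → go left; X < Y → go left; X > U → go right. Place as right child of U.
Insert P: P > F → go right; P > G → go right; P > J → go right; P < S → go left; P > K → go right; P > N → go right. Place as right child of N.
Insert R: R > F → go right; R > G → go right; R > J → go right; R < S → go left; R > K → go right; R > N → go right; R > P → go right. Place as right child of P.
Insert L: L > F → go right; L > G → go right; L > J → go right; L < S → go left; L > K → go right; L < N → go left. Place as left child of N.
Insert M: M > F → go right; M > G → go right; M > J → go right; M < S → go left; M > K → go right; M < N → go left; M > L → go right. Place as right child of L.
Insert V: V > F → go right; V > G → go right; V > J → go right; V > S → go right; V < Z → go left; V < Y → go left; V > U → go right; V < X → go left. Place as left child of X.

The deepest node is V at depth 8.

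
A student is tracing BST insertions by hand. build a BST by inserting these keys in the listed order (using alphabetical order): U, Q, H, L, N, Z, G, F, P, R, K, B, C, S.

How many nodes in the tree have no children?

5

Resulting structure (node: left, right):
  U: L=Q, R=Z
  Q: L=H, R=R
  H: L=G, R=L
  L: L=K, R=N
  N: L=–, R=P
  Z: L=–, R=–
  G: L=F, R=–
  F: L=B, R=–
  P: L=–, R=–
  R: L=–, R=S
  K: L=–, R=–
  B: L=–, R=C
  C: L=–, R=–
  S: L=–, R=–

Leaves: C, K, P, S, Z — 5 in total.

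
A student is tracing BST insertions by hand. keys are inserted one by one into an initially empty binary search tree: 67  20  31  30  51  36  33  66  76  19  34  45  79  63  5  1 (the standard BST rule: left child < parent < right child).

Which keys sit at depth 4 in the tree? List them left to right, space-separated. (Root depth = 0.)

1 36 66

67: root
20: left child of 67 (depth 1)
31: right child of 20 (depth 2)
30: left child of 31 (depth 3)
51: right child of 31 (depth 3)
36: left child of 51 (depth 4)
33: left child of 36 (depth 5)
66: right child of 51 (depth 4)
76: right child of 67 (depth 1)
19: left child of 20 (depth 2)
34: right child of 33 (depth 6)
45: right child of 36 (depth 5)
79: right child of 76 (depth 2)
63: left child of 66 (depth 5)
5: left child of 19 (depth 3)
1: left child of 5 (depth 4)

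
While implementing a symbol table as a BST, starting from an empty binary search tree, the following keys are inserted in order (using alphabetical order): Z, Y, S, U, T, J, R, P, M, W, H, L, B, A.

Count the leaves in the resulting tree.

Insert Z: tree is empty, so Z becomes the root.
Insert Y: Y < Z → go left. Place as left child of Z.
Insert S: S < Z → go left; S < Y → go left. Place as left child of Y.
Insert U: U < Z → go left; U < Y → go left; U > S → go right. Place as right child of S.
Insert T: T < Z → go left; T < Y → go left; T > S → go right; T < U → go left. Place as left child of U.
Insert J: J < Z → go left; J < Y → go left; J < S → go left. Place as left child of S.
Insert R: R < Z → go left; R < Y → go left; R < S → go left; R > J → go right. Place as right child of J.
Insert P: P < Z → go left; P < Y → go left; P < S → go left; P > J → go right; P < R → go left. Place as left child of R.
Insert M: M < Z → go left; M < Y → go left; M < S → go left; M > J → go right; M < R → go left; M < P → go left. Place as left child of P.
Insert W: W < Z → go left; W < Y → go left; W > S → go right; W > U → go right. Place as right child of U.
Insert H: H < Z → go left; H < Y → go left; H < S → go left; H < J → go left. Place as left child of J.
Insert L: L < Z → go left; L < Y → go left; L < S → go left; L > J → go right; L < R → go left; L < P → go left; L < M → go left. Place as left child of M.
Insert B: B < Z → go left; B < Y → go left; B < S → go left; B < J → go left; B < H → go left. Place as left child of H.
Insert A: A < Z → go left; A < Y → go left; A < S → go left; A < J → go left; A < H → go left; A < B → go left. Place as left child of B.

Leaves: A, L, T, W — 4 in total.

4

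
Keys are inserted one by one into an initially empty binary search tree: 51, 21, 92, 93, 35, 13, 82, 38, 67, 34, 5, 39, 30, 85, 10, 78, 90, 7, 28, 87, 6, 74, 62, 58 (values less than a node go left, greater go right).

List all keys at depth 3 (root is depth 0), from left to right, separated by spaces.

51: root
21: left child of 51 (depth 1)
92: right child of 51 (depth 1)
93: right child of 92 (depth 2)
35: right child of 21 (depth 2)
13: left child of 21 (depth 2)
82: left child of 92 (depth 2)
38: right child of 35 (depth 3)
67: left child of 82 (depth 3)
34: left child of 35 (depth 3)
5: left child of 13 (depth 3)
39: right child of 38 (depth 4)
30: left child of 34 (depth 4)
85: right child of 82 (depth 3)
10: right child of 5 (depth 4)
78: right child of 67 (depth 4)
90: right child of 85 (depth 4)
7: left child of 10 (depth 5)
28: left child of 30 (depth 5)
87: left child of 90 (depth 5)
6: left child of 7 (depth 6)
74: left child of 78 (depth 5)
62: left child of 67 (depth 4)
58: left child of 62 (depth 5)

5 34 38 67 85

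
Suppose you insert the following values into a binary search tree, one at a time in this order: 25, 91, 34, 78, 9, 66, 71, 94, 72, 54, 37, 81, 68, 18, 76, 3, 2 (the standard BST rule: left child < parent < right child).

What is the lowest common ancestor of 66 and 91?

91

Insert 25: tree is empty, so 25 becomes the root.
Insert 91: 91 > 25 → go right. Place as right child of 25.
Insert 34: 34 > 25 → go right; 34 < 91 → go left. Place as left child of 91.
Insert 78: 78 > 25 → go right; 78 < 91 → go left; 78 > 34 → go right. Place as right child of 34.
Insert 9: 9 < 25 → go left. Place as left child of 25.
Insert 66: 66 > 25 → go right; 66 < 91 → go left; 66 > 34 → go right; 66 < 78 → go left. Place as left child of 78.
Insert 71: 71 > 25 → go right; 71 < 91 → go left; 71 > 34 → go right; 71 < 78 → go left; 71 > 66 → go right. Place as right child of 66.
Insert 94: 94 > 25 → go right; 94 > 91 → go right. Place as right child of 91.
Insert 72: 72 > 25 → go right; 72 < 91 → go left; 72 > 34 → go right; 72 < 78 → go left; 72 > 66 → go right; 72 > 71 → go right. Place as right child of 71.
Insert 54: 54 > 25 → go right; 54 < 91 → go left; 54 > 34 → go right; 54 < 78 → go left; 54 < 66 → go left. Place as left child of 66.
Insert 37: 37 > 25 → go right; 37 < 91 → go left; 37 > 34 → go right; 37 < 78 → go left; 37 < 66 → go left; 37 < 54 → go left. Place as left child of 54.
Insert 81: 81 > 25 → go right; 81 < 91 → go left; 81 > 34 → go right; 81 > 78 → go right. Place as right child of 78.
Insert 68: 68 > 25 → go right; 68 < 91 → go left; 68 > 34 → go right; 68 < 78 → go left; 68 > 66 → go right; 68 < 71 → go left. Place as left child of 71.
Insert 18: 18 < 25 → go left; 18 > 9 → go right. Place as right child of 9.
Insert 76: 76 > 25 → go right; 76 < 91 → go left; 76 > 34 → go right; 76 < 78 → go left; 76 > 66 → go right; 76 > 71 → go right; 76 > 72 → go right. Place as right child of 72.
Insert 3: 3 < 25 → go left; 3 < 9 → go left. Place as left child of 9.
Insert 2: 2 < 25 → go left; 2 < 9 → go left; 2 < 3 → go left. Place as left child of 3.

Path to 66: 25 → 91 → 34 → 78 → 66
Path to 91: 25 → 91
91 lies on both paths and is an ancestor of the other node.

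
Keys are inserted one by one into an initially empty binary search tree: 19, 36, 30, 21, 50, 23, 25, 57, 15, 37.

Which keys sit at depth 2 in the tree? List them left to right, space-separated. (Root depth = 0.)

19: root
36: right child of 19 (depth 1)
30: left child of 36 (depth 2)
21: left child of 30 (depth 3)
50: right child of 36 (depth 2)
23: right child of 21 (depth 4)
25: right child of 23 (depth 5)
57: right child of 50 (depth 3)
15: left child of 19 (depth 1)
37: left child of 50 (depth 3)

30 50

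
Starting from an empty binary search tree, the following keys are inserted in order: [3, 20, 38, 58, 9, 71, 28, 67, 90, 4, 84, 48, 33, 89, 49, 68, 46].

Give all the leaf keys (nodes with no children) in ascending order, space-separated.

3: root
20: right child of 3 (depth 1)
38: right child of 20 (depth 2)
58: right child of 38 (depth 3)
9: left child of 20 (depth 2)
71: right child of 58 (depth 4)
28: left child of 38 (depth 3)
67: left child of 71 (depth 5)
90: right child of 71 (depth 5)
4: left child of 9 (depth 3)
84: left child of 90 (depth 6)
48: left child of 58 (depth 4)
33: right child of 28 (depth 4)
89: right child of 84 (depth 7)
49: right child of 48 (depth 5)
68: right child of 67 (depth 6)
46: left child of 48 (depth 5)

4 33 46 49 68 89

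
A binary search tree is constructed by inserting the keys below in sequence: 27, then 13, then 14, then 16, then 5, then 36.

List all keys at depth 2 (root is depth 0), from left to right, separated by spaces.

5 14

27: root
13: left child of 27 (depth 1)
14: right child of 13 (depth 2)
16: right child of 14 (depth 3)
5: left child of 13 (depth 2)
36: right child of 27 (depth 1)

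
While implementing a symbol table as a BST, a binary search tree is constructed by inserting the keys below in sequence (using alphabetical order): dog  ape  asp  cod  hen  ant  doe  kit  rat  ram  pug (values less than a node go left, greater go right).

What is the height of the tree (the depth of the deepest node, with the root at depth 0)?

dog: root
ape: left child of dog (depth 1)
asp: right child of ape (depth 2)
cod: right child of asp (depth 3)
hen: right child of dog (depth 1)
ant: left child of ape (depth 2)
doe: right child of cod (depth 4)
kit: right child of hen (depth 2)
rat: right child of kit (depth 3)
ram: left child of rat (depth 4)
pug: left child of ram (depth 5)

The deepest node is pug at depth 5.

5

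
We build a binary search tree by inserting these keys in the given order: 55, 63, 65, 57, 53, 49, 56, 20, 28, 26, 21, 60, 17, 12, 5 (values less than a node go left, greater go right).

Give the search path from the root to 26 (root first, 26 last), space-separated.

55 53 49 20 28 26

55: root
63: right child of 55 (depth 1)
65: right child of 63 (depth 2)
57: left child of 63 (depth 2)
53: left child of 55 (depth 1)
49: left child of 53 (depth 2)
56: left child of 57 (depth 3)
20: left child of 49 (depth 3)
28: right child of 20 (depth 4)
26: left child of 28 (depth 5)
21: left child of 26 (depth 6)
60: right child of 57 (depth 3)
17: left child of 20 (depth 4)
12: left child of 17 (depth 5)
5: left child of 12 (depth 6)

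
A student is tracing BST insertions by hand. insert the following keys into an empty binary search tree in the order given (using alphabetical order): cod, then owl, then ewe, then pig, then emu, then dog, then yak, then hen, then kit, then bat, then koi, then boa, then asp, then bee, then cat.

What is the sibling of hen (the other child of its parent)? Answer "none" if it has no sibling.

cod: root
owl: right child of cod (depth 1)
ewe: left child of owl (depth 2)
pig: right child of owl (depth 2)
emu: left child of ewe (depth 3)
dog: left child of emu (depth 4)
yak: right child of pig (depth 3)
hen: right child of ewe (depth 3)
kit: right child of hen (depth 4)
bat: left child of cod (depth 1)
koi: right child of kit (depth 5)
boa: right child of bat (depth 2)
asp: left child of bat (depth 2)
bee: left child of boa (depth 3)
cat: right child of boa (depth 3)

hen's parent is ewe; the other child of ewe is emu.

emu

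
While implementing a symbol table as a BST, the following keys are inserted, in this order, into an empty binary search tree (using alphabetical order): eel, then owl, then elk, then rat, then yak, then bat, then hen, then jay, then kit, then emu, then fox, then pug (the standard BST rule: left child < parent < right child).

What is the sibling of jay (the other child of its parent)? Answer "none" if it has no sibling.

emu

Insert eel: tree is empty, so eel becomes the root.
Insert owl: owl > eel → go right. Place as right child of eel.
Insert elk: elk > eel → go right; elk < owl → go left. Place as left child of owl.
Insert rat: rat > eel → go right; rat > owl → go right. Place as right child of owl.
Insert yak: yak > eel → go right; yak > owl → go right; yak > rat → go right. Place as right child of rat.
Insert bat: bat < eel → go left. Place as left child of eel.
Insert hen: hen > eel → go right; hen < owl → go left; hen > elk → go right. Place as right child of elk.
Insert jay: jay > eel → go right; jay < owl → go left; jay > elk → go right; jay > hen → go right. Place as right child of hen.
Insert kit: kit > eel → go right; kit < owl → go left; kit > elk → go right; kit > hen → go right; kit > jay → go right. Place as right child of jay.
Insert emu: emu > eel → go right; emu < owl → go left; emu > elk → go right; emu < hen → go left. Place as left child of hen.
Insert fox: fox > eel → go right; fox < owl → go left; fox > elk → go right; fox < hen → go left; fox > emu → go right. Place as right child of emu.
Insert pug: pug > eel → go right; pug > owl → go right; pug < rat → go left. Place as left child of rat.

jay's parent is hen; the other child of hen is emu.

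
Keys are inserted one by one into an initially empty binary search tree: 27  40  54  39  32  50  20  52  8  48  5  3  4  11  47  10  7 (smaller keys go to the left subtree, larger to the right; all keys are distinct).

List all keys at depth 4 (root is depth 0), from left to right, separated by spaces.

3 7 10 48 52

27: root
40: right child of 27 (depth 1)
54: right child of 40 (depth 2)
39: left child of 40 (depth 2)
32: left child of 39 (depth 3)
50: left child of 54 (depth 3)
20: left child of 27 (depth 1)
52: right child of 50 (depth 4)
8: left child of 20 (depth 2)
48: left child of 50 (depth 4)
5: left child of 8 (depth 3)
3: left child of 5 (depth 4)
4: right child of 3 (depth 5)
11: right child of 8 (depth 3)
47: left child of 48 (depth 5)
10: left child of 11 (depth 4)
7: right child of 5 (depth 4)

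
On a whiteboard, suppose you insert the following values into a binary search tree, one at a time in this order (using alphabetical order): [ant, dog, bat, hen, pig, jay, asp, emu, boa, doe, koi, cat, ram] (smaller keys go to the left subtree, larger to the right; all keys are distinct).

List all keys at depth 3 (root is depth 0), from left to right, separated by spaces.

asp boa emu pig

ant: root
dog: right child of ant (depth 1)
bat: left child of dog (depth 2)
hen: right child of dog (depth 2)
pig: right child of hen (depth 3)
jay: left child of pig (depth 4)
asp: left child of bat (depth 3)
emu: left child of hen (depth 3)
boa: right child of bat (depth 3)
doe: right child of boa (depth 4)
koi: right child of jay (depth 5)
cat: left child of doe (depth 5)
ram: right child of pig (depth 4)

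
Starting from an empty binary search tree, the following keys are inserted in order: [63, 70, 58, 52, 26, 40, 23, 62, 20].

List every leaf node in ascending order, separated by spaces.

20 40 62 70

Insert 63: tree is empty, so 63 becomes the root.
Insert 70: 70 > 63 → go right. Place as right child of 63.
Insert 58: 58 < 63 → go left. Place as left child of 63.
Insert 52: 52 < 63 → go left; 52 < 58 → go left. Place as left child of 58.
Insert 26: 26 < 63 → go left; 26 < 58 → go left; 26 < 52 → go left. Place as left child of 52.
Insert 40: 40 < 63 → go left; 40 < 58 → go left; 40 < 52 → go left; 40 > 26 → go right. Place as right child of 26.
Insert 23: 23 < 63 → go left; 23 < 58 → go left; 23 < 52 → go left; 23 < 26 → go left. Place as left child of 26.
Insert 62: 62 < 63 → go left; 62 > 58 → go right. Place as right child of 58.
Insert 20: 20 < 63 → go left; 20 < 58 → go left; 20 < 52 → go left; 20 < 26 → go left; 20 < 23 → go left. Place as left child of 23.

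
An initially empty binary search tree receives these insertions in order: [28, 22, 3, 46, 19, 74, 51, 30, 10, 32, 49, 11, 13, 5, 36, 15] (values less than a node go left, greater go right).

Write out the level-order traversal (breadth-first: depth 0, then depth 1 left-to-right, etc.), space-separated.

Resulting structure (node: left, right):
  28: L=22, R=46
  22: L=3, R=–
  3: L=–, R=19
  46: L=30, R=74
  19: L=10, R=–
  74: L=51, R=–
  51: L=49, R=–
  30: L=–, R=32
  10: L=5, R=11
  32: L=–, R=36
  49: L=–, R=–
  11: L=–, R=13
  13: L=–, R=15
  5: L=–, R=–
  36: L=–, R=–
  15: L=–, R=–

28 22 46 3 30 74 19 32 51 10 36 49 5 11 13 15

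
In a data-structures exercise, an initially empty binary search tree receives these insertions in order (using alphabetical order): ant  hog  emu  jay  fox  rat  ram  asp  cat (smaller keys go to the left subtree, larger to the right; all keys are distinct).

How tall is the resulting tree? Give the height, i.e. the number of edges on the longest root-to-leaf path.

4

Resulting structure (node: left, right):
  ant: L=–, R=hog
  hog: L=emu, R=jay
  emu: L=asp, R=fox
  jay: L=–, R=rat
  fox: L=–, R=–
  rat: L=ram, R=–
  ram: L=–, R=–
  asp: L=–, R=cat
  cat: L=–, R=–

The deepest node is ram at depth 4.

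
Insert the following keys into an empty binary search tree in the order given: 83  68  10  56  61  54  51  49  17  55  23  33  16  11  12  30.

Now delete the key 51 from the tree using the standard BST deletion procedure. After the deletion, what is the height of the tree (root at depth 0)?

Resulting structure (node: left, right):
  83: L=68, R=–
  68: L=10, R=–
  10: L=–, R=56
  56: L=54, R=61
  61: L=–, R=–
  54: L=51, R=55
  51: L=49, R=–
  49: L=17, R=–
  17: L=16, R=23
  55: L=–, R=–
  23: L=–, R=33
  33: L=30, R=–
  16: L=11, R=–
  11: L=–, R=12
  12: L=–, R=–
  30: L=–, R=–

Delete 51 (at most one child — splice it out).
After deletion, deepest node is 12 at depth 9.

9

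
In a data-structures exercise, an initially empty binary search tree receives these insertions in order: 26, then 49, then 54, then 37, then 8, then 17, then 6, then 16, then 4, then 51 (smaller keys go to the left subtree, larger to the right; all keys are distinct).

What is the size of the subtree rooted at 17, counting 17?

26: root
49: right child of 26 (depth 1)
54: right child of 49 (depth 2)
37: left child of 49 (depth 2)
8: left child of 26 (depth 1)
17: right child of 8 (depth 2)
6: left child of 8 (depth 2)
16: left child of 17 (depth 3)
4: left child of 6 (depth 3)
51: left child of 54 (depth 3)

Subtree rooted at 17 contains: 17, 16 — 2 nodes.

2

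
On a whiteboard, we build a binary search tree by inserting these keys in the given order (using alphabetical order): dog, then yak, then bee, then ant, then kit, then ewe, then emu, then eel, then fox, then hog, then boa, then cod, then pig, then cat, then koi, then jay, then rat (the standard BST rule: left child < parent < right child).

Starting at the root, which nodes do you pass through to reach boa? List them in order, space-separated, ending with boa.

dog: root
yak: right child of dog (depth 1)
bee: left child of dog (depth 1)
ant: left child of bee (depth 2)
kit: left child of yak (depth 2)
ewe: left child of kit (depth 3)
emu: left child of ewe (depth 4)
eel: left child of emu (depth 5)
fox: right child of ewe (depth 4)
hog: right child of fox (depth 5)
boa: right child of bee (depth 2)
cod: right child of boa (depth 3)
pig: right child of kit (depth 3)
cat: left child of cod (depth 4)
koi: left child of pig (depth 4)
jay: right child of hog (depth 6)
rat: right child of pig (depth 4)

dog bee boa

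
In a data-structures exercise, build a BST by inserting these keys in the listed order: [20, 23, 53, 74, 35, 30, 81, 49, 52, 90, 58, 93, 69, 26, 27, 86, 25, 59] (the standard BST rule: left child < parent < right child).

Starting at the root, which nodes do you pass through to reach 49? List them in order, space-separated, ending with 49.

20 23 53 35 49

20: root
23: right child of 20 (depth 1)
53: right child of 23 (depth 2)
74: right child of 53 (depth 3)
35: left child of 53 (depth 3)
30: left child of 35 (depth 4)
81: right child of 74 (depth 4)
49: right child of 35 (depth 4)
52: right child of 49 (depth 5)
90: right child of 81 (depth 5)
58: left child of 74 (depth 4)
93: right child of 90 (depth 6)
69: right child of 58 (depth 5)
26: left child of 30 (depth 5)
27: right child of 26 (depth 6)
86: left child of 90 (depth 6)
25: left child of 26 (depth 6)
59: left child of 69 (depth 6)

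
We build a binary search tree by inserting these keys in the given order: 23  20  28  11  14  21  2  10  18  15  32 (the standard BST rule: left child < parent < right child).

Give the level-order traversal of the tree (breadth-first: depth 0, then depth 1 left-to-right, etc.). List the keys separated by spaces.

23 20 28 11 21 32 2 14 10 18 15

Insert 23: tree is empty, so 23 becomes the root.
Insert 20: 20 < 23 → go left. Place as left child of 23.
Insert 28: 28 > 23 → go right. Place as right child of 23.
Insert 11: 11 < 23 → go left; 11 < 20 → go left. Place as left child of 20.
Insert 14: 14 < 23 → go left; 14 < 20 → go left; 14 > 11 → go right. Place as right child of 11.
Insert 21: 21 < 23 → go left; 21 > 20 → go right. Place as right child of 20.
Insert 2: 2 < 23 → go left; 2 < 20 → go left; 2 < 11 → go left. Place as left child of 11.
Insert 10: 10 < 23 → go left; 10 < 20 → go left; 10 < 11 → go left; 10 > 2 → go right. Place as right child of 2.
Insert 18: 18 < 23 → go left; 18 < 20 → go left; 18 > 11 → go right; 18 > 14 → go right. Place as right child of 14.
Insert 15: 15 < 23 → go left; 15 < 20 → go left; 15 > 11 → go right; 15 > 14 → go right; 15 < 18 → go left. Place as left child of 18.
Insert 32: 32 > 23 → go right; 32 > 28 → go right. Place as right child of 28.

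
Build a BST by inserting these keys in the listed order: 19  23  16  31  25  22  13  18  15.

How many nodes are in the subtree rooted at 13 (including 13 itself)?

2

Insert 19: tree is empty, so 19 becomes the root.
Insert 23: 23 > 19 → go right. Place as right child of 19.
Insert 16: 16 < 19 → go left. Place as left child of 19.
Insert 31: 31 > 19 → go right; 31 > 23 → go right. Place as right child of 23.
Insert 25: 25 > 19 → go right; 25 > 23 → go right; 25 < 31 → go left. Place as left child of 31.
Insert 22: 22 > 19 → go right; 22 < 23 → go left. Place as left child of 23.
Insert 13: 13 < 19 → go left; 13 < 16 → go left. Place as left child of 16.
Insert 18: 18 < 19 → go left; 18 > 16 → go right. Place as right child of 16.
Insert 15: 15 < 19 → go left; 15 < 16 → go left; 15 > 13 → go right. Place as right child of 13.

Subtree rooted at 13 contains: 13, 15 — 2 nodes.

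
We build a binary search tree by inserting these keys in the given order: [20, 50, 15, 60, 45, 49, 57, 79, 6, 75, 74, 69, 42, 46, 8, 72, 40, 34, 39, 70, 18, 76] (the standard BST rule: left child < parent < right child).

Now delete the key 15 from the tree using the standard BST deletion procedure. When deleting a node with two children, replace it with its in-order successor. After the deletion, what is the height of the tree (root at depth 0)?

Insert 20: tree is empty, so 20 becomes the root.
Insert 50: 50 > 20 → go right. Place as right child of 20.
Insert 15: 15 < 20 → go left. Place as left child of 20.
Insert 60: 60 > 20 → go right; 60 > 50 → go right. Place as right child of 50.
Insert 45: 45 > 20 → go right; 45 < 50 → go left. Place as left child of 50.
Insert 49: 49 > 20 → go right; 49 < 50 → go left; 49 > 45 → go right. Place as right child of 45.
Insert 57: 57 > 20 → go right; 57 > 50 → go right; 57 < 60 → go left. Place as left child of 60.
Insert 79: 79 > 20 → go right; 79 > 50 → go right; 79 > 60 → go right. Place as right child of 60.
Insert 6: 6 < 20 → go left; 6 < 15 → go left. Place as left child of 15.
Insert 75: 75 > 20 → go right; 75 > 50 → go right; 75 > 60 → go right; 75 < 79 → go left. Place as left child of 79.
Insert 74: 74 > 20 → go right; 74 > 50 → go right; 74 > 60 → go right; 74 < 79 → go left; 74 < 75 → go left. Place as left child of 75.
Insert 69: 69 > 20 → go right; 69 > 50 → go right; 69 > 60 → go right; 69 < 79 → go left; 69 < 75 → go left; 69 < 74 → go left. Place as left child of 74.
Insert 42: 42 > 20 → go right; 42 < 50 → go left; 42 < 45 → go left. Place as left child of 45.
Insert 46: 46 > 20 → go right; 46 < 50 → go left; 46 > 45 → go right; 46 < 49 → go left. Place as left child of 49.
Insert 8: 8 < 20 → go left; 8 < 15 → go left; 8 > 6 → go right. Place as right child of 6.
Insert 72: 72 > 20 → go right; 72 > 50 → go right; 72 > 60 → go right; 72 < 79 → go left; 72 < 75 → go left; 72 < 74 → go left; 72 > 69 → go right. Place as right child of 69.
Insert 40: 40 > 20 → go right; 40 < 50 → go left; 40 < 45 → go left; 40 < 42 → go left. Place as left child of 42.
Insert 34: 34 > 20 → go right; 34 < 50 → go left; 34 < 45 → go left; 34 < 42 → go left; 34 < 40 → go left. Place as left child of 40.
Insert 39: 39 > 20 → go right; 39 < 50 → go left; 39 < 45 → go left; 39 < 42 → go left; 39 < 40 → go left; 39 > 34 → go right. Place as right child of 34.
Insert 70: 70 > 20 → go right; 70 > 50 → go right; 70 > 60 → go right; 70 < 79 → go left; 70 < 75 → go left; 70 < 74 → go left; 70 > 69 → go right; 70 < 72 → go left. Place as left child of 72.
Insert 18: 18 < 20 → go left; 18 > 15 → go right. Place as right child of 15.
Insert 76: 76 > 20 → go right; 76 > 50 → go right; 76 > 60 → go right; 76 < 79 → go left; 76 > 75 → go right. Place as right child of 75.

Delete 15 (two children — replace with in-order successor).
After deletion, deepest node is 70 at depth 8.

8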